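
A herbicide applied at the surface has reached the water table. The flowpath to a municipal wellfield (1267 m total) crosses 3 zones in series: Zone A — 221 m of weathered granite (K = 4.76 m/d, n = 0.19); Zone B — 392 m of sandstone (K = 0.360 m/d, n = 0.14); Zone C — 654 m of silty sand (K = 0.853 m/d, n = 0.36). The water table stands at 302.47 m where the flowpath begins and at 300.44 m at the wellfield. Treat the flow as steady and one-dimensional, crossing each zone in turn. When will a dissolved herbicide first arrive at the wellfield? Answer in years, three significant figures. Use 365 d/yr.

853 years

Total head drop ΔH = 302.47 − 300.44 = 2.03 m
Continuity: the same q passes through each zone, so ΔH = q·Σ(L_j/K_j) — the zones act as resistances in series.
Σ(L/K) = 221/4.76 + 392/0.360 + 654/0.853 = 46.43 + 1089 + 766.7 = 1902 d
q = ΔH / Σ(L/K) = 2.03 / 1902 = 0.001067 m/d (same in every zone)
Zone A: v = q/n = 0.001067/0.19 = 0.005617 m/d → t_A = 221/0.005617 = 39340 d
Zone B: v = q/n = 0.001067/0.14 = 0.007623 m/d → t_B = 392/0.007623 = 51420 d
Zone C: v = q/n = 0.001067/0.36 = 0.002965 m/d → t_C = 654/0.002965 = 220600 d
Total t = 39340 + 51420 + 220600 = 311400 d
   = 311400 / 365 = 853 yr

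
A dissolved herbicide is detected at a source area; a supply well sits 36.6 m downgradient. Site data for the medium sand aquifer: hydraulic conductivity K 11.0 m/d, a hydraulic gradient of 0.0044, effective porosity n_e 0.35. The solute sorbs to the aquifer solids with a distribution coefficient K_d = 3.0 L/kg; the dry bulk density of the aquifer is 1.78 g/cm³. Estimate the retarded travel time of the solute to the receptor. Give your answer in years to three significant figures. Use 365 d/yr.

11.8 years

q = Ki = 11.0 × 0.0044 = 0.04840 m/d
Seepage velocity v = q / n = 0.04840 / 0.35 = 0.1383 m/d
Retardation R = 1 + ρ_b·K_d/n = 1 + 1.78×3.0/0.35 = 16.26
Contaminant velocity v_c = v/R = 0.1383/16.26 = 0.008506 m/d
t = L/v_c = 36.6/0.008506 = 4303 d
   = 4303/365 = 11.8 yr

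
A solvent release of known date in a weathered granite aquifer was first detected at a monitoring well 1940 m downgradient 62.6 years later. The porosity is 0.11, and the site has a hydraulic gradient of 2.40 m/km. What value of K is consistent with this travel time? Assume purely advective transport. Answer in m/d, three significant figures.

3.89 m/d

t = 62.6 years = 22850 d
v = L / t = 1940 / 22850 = 0.08491 m/d
K = v · n / i = 0.08491 × 0.11 / 0.0024 = 3.89 m/d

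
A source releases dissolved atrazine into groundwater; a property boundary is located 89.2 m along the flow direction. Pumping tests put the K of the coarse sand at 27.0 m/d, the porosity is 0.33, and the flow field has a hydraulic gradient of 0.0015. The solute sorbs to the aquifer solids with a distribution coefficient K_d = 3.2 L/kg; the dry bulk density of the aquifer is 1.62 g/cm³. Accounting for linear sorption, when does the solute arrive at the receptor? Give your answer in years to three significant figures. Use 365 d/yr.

33.3 years

Darcy flux q = K·i = 27.0 × 0.0015 = 0.04050 m/d
v_s = q/n_e = 0.04050/0.33 = 0.1227 m/d
Retardation R = 1 + ρ_b·K_d/n = 1 + 1.62×3.2/0.33 = 16.71
Contaminant velocity v_c = v/R = 0.1227/16.71 = 0.007345 m/d
t = L/v_c = 89.2/0.007345 = 12140 d
   = 12140/365 = 33.3 yr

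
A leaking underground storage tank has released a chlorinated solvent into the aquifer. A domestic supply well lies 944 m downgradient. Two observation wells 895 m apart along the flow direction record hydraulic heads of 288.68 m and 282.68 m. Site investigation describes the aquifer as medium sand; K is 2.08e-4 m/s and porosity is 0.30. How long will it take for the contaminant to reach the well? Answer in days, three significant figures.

Hydraulic gradient i = (288.68 − 282.68) / 895 = 6.00 / 895 = 0.006704
K = 2.08e-4 m/s × 86400 s/d = 17.97 m/d
q = Ki = 17.97 × 0.006704 = 0.1205 m/d
Seepage velocity v = q / n = 0.1205 / 0.30 = 0.4016 m/d
t = L / v = 944 / 0.4016 = 2351 d

2350 days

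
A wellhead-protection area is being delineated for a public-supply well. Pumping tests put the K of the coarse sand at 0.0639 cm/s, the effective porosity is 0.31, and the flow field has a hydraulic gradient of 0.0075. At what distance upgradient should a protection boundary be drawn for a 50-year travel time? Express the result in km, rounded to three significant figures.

K = 0.0639 cm/s × 864 = 55.21 m/d
Darcy flux q = K·i = 55.21 × 0.0075 = 0.4141 m/d
Average linear velocity = 0.4141 / 0.31 = 1.336 m/d
T = 50 yr × 365 = 18250 d
L = v × T = 1.336 × 18250 = 24380 m
   = 24.4 km

24.4 km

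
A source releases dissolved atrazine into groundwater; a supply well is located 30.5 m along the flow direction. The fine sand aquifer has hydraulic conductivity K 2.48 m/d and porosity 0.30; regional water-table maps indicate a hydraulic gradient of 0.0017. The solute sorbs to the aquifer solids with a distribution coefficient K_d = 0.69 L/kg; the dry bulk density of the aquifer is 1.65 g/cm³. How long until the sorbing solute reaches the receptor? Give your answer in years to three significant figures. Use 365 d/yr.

Darcy flux q = K·i = 2.48 × 0.0017 = 0.004216 m/d
Average linear velocity = 0.004216 / 0.30 = 0.01405 m/d
Retardation R = 1 + ρ_b·K_d/n = 1 + 1.65×0.69/0.30 = 4.795
Contaminant velocity v_c = v/R = 0.01405/4.795 = 0.002931 m/d
t = L/v_c = 30.5/0.002931 = 10410 d
   = 10410/365 = 28.5 yr

28.5 years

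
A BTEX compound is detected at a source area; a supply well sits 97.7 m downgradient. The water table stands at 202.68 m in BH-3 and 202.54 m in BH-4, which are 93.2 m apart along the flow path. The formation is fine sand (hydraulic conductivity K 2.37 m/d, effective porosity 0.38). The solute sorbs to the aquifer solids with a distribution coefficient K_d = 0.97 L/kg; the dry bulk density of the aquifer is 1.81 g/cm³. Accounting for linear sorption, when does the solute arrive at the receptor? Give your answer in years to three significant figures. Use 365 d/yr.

Hydraulic gradient i = (202.68 − 202.54) / 93.2 = 0.14 / 93.2 = 0.001502
Darcy flux q = K·i = 2.37 × 0.001502 = 0.003560 m/d
v = Ki/n = 2.37·0.001502/0.38 = 0.009369 m/d
Retardation R = 1 + ρ_b·K_d/n = 1 + 1.81×0.97/0.38 = 5.620
Contaminant velocity v_c = v/R = 0.009369/5.620 = 0.001667 m/d
t = L/v_c = 97.7/0.001667 = 58610 d
   = 58610/365 = 161 yr

161 years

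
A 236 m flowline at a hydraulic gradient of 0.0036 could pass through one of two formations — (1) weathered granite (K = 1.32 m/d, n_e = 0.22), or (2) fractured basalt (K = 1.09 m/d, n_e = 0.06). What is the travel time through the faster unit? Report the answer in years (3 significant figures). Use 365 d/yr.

Unit 1 (weathered granite): v = 1.32×0.0036/0.22 = 0.02160 m/d, t = 236/0.02160 = 10930 d
Unit 2 (fractured basalt): v = 1.09×0.0036/0.06 = 0.06540 m/d, t = 236/0.06540 = 3609 d
Faster: 3609 d / 365 = 9.89 yr

9.89 years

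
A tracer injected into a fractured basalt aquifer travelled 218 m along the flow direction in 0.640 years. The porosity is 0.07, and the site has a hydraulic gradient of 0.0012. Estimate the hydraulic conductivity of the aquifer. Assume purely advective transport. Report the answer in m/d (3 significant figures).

t = 0.640 years = 233.6 d
v = L / t = 218 / 233.6 = 0.9332 m/d
K = v · n / i = 0.9332 × 0.07 / 0.0012 = 54.4 m/d

54.4 m/d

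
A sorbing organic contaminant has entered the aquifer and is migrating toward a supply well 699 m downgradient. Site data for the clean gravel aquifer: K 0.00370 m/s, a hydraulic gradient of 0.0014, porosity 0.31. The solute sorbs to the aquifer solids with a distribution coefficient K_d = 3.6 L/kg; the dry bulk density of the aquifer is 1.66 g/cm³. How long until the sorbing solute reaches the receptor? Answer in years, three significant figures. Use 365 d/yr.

K = 0.00370 m/s × 86400 s/d = 319.7 m/d
q = Ki = 319.7 × 0.0014 = 0.4476 m/d
v_s = q/n_e = 0.4476/0.31 = 1.444 m/d
Retardation R = 1 + ρ_b·K_d/n = 1 + 1.66×3.6/0.31 = 20.28
Contaminant velocity v_c = v/R = 1.444/20.28 = 0.07120 m/d
t = L/v_c = 699/0.07120 = 9818 d
   = 9818/365 = 26.9 yr

26.9 years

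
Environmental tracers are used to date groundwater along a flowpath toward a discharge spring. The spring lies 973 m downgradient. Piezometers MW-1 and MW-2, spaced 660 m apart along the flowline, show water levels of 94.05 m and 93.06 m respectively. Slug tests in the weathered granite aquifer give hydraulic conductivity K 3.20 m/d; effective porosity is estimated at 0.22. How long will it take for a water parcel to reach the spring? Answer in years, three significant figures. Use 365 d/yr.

122 years

Hydraulic gradient i = (94.05 − 93.06) / 660 = 0.99 / 660 = 0.001500
q = Ki = 3.20 × 0.001500 = 0.004800 m/d
Average linear velocity = 0.004800 / 0.22 = 0.02182 m/d
t = L / v = 973 / 0.02182 = 44600 d
   = 44600 / 365 = 122 yr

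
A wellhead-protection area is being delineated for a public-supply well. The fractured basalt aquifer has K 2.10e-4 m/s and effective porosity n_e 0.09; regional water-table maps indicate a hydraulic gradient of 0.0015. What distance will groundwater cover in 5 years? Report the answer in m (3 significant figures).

K = 2.10e-4 m/s × 86400 s/d = 18.14 m/d
Darcy flux q = K·i = 18.14 × 0.0015 = 0.02722 m/d
Average linear velocity = 0.02722 / 0.09 = 0.3024 m/d
T = 5 yr × 365 = 1825 d
L = v × T = 0.3024 × 1825 = 551.9 m

552 m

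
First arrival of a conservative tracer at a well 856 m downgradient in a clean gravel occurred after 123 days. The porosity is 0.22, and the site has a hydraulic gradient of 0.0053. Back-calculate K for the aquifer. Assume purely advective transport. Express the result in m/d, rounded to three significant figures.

289 m/d

v = L / t = 856 / 123 = 6.959 m/d
K = v · n / i = 6.959 × 0.22 / 0.0053 = 289 m/d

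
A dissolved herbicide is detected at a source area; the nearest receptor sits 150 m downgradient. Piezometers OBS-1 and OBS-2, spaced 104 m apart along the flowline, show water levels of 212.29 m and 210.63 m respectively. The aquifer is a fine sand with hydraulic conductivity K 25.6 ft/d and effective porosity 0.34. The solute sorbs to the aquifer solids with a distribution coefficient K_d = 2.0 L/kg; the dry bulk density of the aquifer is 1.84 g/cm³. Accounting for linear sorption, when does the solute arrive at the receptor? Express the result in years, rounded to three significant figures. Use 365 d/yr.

13.3 years

Hydraulic gradient i = (212.29 − 210.63) / 104 = 1.66 / 104 = 0.01596
K = 25.6 ft/d × 0.3048 = 7.803 m/d
Specific discharge q = 7.803 × 0.01596 = 0.1245 m/d
v_s = q/n_e = 0.1245/0.34 = 0.3663 m/d
Retardation R = 1 + ρ_b·K_d/n = 1 + 1.84×2.0/0.34 = 11.82
Contaminant velocity v_c = v/R = 0.3663/11.82 = 0.03098 m/d
t = L/v_c = 150/0.03098 = 4842 d
   = 4842/365 = 13.3 yr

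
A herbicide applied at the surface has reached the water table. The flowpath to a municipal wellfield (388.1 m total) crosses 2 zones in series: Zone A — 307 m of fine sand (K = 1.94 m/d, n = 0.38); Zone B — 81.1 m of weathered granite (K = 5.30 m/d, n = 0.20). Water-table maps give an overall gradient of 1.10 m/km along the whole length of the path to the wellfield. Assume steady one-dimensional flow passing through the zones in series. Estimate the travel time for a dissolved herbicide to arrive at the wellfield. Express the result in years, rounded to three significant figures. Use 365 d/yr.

148 years

For zones in series the flux q is common to all zones; the equivalent conductivity is the harmonic (thickness-weighted) mean, K_eq = L_total / Σ(L_j/K_j).
Σ(L/K) = 307/1.94 + 81.1/5.30 = 158.2 + 15.30 = 173.5 d
K_eq = L_total / Σ(L/K) = 388.1 / 173.5 = 2.236 m/d
q = K_eq · i = 2.236 × 0.0011 = 0.002460 m/d (same in every zone)
Zone A: v = q/n = 0.002460/0.38 = 0.006473 m/d → t_A = 307/0.006473 = 47430 d
Zone B: v = q/n = 0.002460/0.20 = 0.01230 m/d → t_B = 81.1/0.01230 = 6594 d
Total t = 47430 + 6594 = 54020 d
   = 54020 / 365 = 148 yr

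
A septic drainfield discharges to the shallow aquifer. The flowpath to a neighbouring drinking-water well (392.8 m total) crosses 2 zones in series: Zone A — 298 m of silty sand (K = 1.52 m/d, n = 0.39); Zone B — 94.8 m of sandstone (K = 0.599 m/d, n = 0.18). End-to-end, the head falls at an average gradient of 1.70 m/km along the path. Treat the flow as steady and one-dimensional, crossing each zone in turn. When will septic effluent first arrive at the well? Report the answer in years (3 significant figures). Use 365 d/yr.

194 years

Continuity: the same q passes through each zone, so ΔH = q·Σ(L_j/K_j) — the zones act as resistances in series.
Σ(L/K) = 298/1.52 + 94.8/0.599 = 196.1 + 158.3 = 354.3 d
K_eq = L_total / Σ(L/K) = 392.8 / 354.3 = 1.109 m/d
q = K_eq · i = 1.109 × 0.0017 = 0.001885 m/d (same in every zone)
Zone A: v = q/n = 0.001885/0.39 = 0.004832 m/d → t_A = 298/0.004832 = 61670 d
Zone B: v = q/n = 0.001885/0.18 = 0.01047 m/d → t_B = 94.8/0.01047 = 9054 d
Total t = 61670 + 9054 = 70720 d
   = 70720 / 365 = 194 yr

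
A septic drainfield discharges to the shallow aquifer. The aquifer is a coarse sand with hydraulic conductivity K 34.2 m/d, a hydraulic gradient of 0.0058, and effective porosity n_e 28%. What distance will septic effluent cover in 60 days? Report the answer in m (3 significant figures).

42.5 m

q = Ki = 34.2 × 0.0058 = 0.1984 m/d
Average linear velocity = 0.1984 / 0.28 = 0.7084 m/d
L = v × T = 0.7084 × 60 = 42.51 m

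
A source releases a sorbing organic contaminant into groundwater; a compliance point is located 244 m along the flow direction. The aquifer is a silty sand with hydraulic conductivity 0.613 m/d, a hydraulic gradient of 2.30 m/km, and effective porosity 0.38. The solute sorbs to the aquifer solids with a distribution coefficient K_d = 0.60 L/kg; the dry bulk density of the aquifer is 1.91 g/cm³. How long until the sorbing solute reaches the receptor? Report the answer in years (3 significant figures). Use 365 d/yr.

q = Ki = 0.613 × 0.0023 = 0.001410 m/d
Seepage velocity v = q / n = 0.001410 / 0.38 = 0.003710 m/d
Retardation R = 1 + ρ_b·K_d/n = 1 + 1.91×0.60/0.38 = 4.016
Contaminant velocity v_c = v/R = 0.003710/4.016 = 9.239e-4 m/d
t = L/v_c = 244/9.239e-4 = 264100 d
   = 264100/365 = 724 yr

724 years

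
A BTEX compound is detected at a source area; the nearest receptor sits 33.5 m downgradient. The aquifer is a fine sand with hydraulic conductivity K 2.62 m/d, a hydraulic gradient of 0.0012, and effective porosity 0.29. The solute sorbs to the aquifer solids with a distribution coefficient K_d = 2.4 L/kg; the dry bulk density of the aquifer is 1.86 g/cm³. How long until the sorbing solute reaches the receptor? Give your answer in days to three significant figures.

Darcy flux q = K·i = 2.62 × 0.0012 = 0.003144 m/d
v_s = q/n_e = 0.003144/0.29 = 0.01084 m/d
Retardation R = 1 + ρ_b·K_d/n = 1 + 1.86×2.4/0.29 = 16.39
Contaminant velocity v_c = v/R = 0.01084/16.39 = 6.613e-4 m/d
t = L/v_c = 33.5/6.613e-4 = 50650 d

50700 days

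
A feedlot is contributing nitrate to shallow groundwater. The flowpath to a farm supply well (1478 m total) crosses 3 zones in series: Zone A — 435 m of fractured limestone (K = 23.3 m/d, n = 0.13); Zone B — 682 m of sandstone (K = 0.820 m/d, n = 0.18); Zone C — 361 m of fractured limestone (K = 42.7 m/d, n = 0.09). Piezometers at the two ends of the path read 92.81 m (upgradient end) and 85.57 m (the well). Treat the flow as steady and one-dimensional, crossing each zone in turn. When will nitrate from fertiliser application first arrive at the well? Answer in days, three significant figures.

Total head drop ΔH = 92.81 − 85.57 = 7.24 m
Steady 1-D flow in series ⇒ the Darcy flux q is identical in every zone and the zone head losses add (resistances L/K in series).
Σ(L/K) = 435/23.3 + 682/0.820 + 361/42.7 = 18.67 + 831.7 + 8.454 = 858.8 d
q = ΔH / Σ(L/K) = 7.24 / 858.8 = 0.008430 m/d (same in every zone)
Zone A: v = q/n = 0.008430/0.13 = 0.06485 m/d → t_A = 435/0.06485 = 6708 d
Zone B: v = q/n = 0.008430/0.18 = 0.04683 m/d → t_B = 682/0.04683 = 14560 d
Zone C: v = q/n = 0.008430/0.09 = 0.09367 m/d → t_C = 361/0.09367 = 3854 d
Total t = 6708 + 14560 + 3854 = 25120 d

25100 days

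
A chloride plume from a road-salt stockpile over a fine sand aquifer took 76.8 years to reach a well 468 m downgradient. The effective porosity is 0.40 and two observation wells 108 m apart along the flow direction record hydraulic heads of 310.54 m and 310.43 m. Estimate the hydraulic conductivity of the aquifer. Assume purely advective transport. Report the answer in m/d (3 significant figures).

6.56 m/d

Hydraulic gradient i = (310.54 − 310.43) / 108 = 0.11 / 108 = 0.001019
t = 76.8 years = 28030 d
v = L / t = 468 / 28030 = 0.01670 m/d
K = v · n / i = 0.01670 × 0.40 / 0.001019 = 6.56 m/d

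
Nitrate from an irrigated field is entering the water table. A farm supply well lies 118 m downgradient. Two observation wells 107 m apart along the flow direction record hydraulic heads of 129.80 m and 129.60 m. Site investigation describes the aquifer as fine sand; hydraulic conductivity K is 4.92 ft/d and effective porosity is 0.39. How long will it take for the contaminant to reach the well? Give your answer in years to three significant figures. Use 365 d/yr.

Hydraulic gradient i = (129.80 − 129.60) / 107 = 0.20 / 107 = 0.001869
K = 4.92 ft/d × 0.3048 = 1.500 m/d
Specific discharge q = 1.500 × 0.001869 = 0.002803 m/d
Average linear velocity = 0.002803 / 0.39 = 0.007187 m/d
t = L / v = 118 / 0.007187 = 16420 d
   = 16420 / 365 = 45.0 yr

45.0 years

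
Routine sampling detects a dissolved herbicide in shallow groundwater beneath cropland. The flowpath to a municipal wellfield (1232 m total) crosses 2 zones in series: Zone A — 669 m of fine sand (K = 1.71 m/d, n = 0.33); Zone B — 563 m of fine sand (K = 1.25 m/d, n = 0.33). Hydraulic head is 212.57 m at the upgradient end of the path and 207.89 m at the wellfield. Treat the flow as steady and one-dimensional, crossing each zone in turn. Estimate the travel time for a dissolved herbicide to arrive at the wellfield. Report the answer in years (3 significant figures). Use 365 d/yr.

200 years

Total head drop ΔH = 212.57 − 207.89 = 4.68 m
Steady 1-D flow in series ⇒ the Darcy flux q is identical in every zone and the zone head losses add (resistances L/K in series).
Σ(L/K) = 669/1.71 + 563/1.25 = 391.2 + 450.4 = 841.6 d
q = ΔH / Σ(L/K) = 4.68 / 841.6 = 0.005561 m/d (same in every zone)
Zone A: v = q/n = 0.005561/0.33 = 0.01685 m/d → t_A = 669/0.01685 = 39700 d
Zone B: v = q/n = 0.005561/0.33 = 0.01685 m/d → t_B = 563/0.01685 = 33410 d
Total t = 39700 + 33410 = 73110 d
   = 73110 / 365 = 200 yr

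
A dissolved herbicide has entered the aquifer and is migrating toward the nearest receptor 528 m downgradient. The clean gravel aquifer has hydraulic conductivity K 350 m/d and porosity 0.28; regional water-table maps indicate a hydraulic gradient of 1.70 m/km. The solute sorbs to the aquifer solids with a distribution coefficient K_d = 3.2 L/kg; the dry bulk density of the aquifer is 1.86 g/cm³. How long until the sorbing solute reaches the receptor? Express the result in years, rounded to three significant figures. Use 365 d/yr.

15.2 years

Darcy flux q = K·i = 350 × 0.0017 = 0.5950 m/d
v = Ki/n = 350·0.0017/0.28 = 2.125 m/d
Retardation R = 1 + ρ_b·K_d/n = 1 + 1.86×3.2/0.28 = 22.26
Contaminant velocity v_c = v/R = 2.125/22.26 = 0.09547 m/d
t = L/v_c = 528/0.09547 = 5530 d
   = 5530/365 = 15.2 yr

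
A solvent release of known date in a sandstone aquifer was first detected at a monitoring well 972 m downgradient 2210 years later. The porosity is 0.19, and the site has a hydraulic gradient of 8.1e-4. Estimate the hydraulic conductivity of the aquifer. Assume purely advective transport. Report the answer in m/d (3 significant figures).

0.283 m/d

t = 2210 years = 806700 d
v = L / t = 972 / 806700 = 0.001205 m/d
K = v · n / i = 0.001205 × 0.19 / 8.1e-4 = 0.283 m/d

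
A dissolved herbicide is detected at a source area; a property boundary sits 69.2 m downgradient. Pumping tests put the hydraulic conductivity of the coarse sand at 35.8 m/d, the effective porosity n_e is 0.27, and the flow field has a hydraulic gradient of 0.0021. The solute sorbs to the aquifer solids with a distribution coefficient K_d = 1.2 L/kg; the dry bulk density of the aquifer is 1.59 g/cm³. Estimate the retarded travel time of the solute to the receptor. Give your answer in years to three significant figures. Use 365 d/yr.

Specific discharge q = 35.8 × 0.0021 = 0.07518 m/d
Average linear velocity = 0.07518 / 0.27 = 0.2784 m/d
Retardation R = 1 + ρ_b·K_d/n = 1 + 1.59×1.2/0.27 = 8.067
Contaminant velocity v_c = v/R = 0.2784/8.067 = 0.03452 m/d
t = L/v_c = 69.2/0.03452 = 2005 d
   = 2005/365 = 5.49 yr

5.49 years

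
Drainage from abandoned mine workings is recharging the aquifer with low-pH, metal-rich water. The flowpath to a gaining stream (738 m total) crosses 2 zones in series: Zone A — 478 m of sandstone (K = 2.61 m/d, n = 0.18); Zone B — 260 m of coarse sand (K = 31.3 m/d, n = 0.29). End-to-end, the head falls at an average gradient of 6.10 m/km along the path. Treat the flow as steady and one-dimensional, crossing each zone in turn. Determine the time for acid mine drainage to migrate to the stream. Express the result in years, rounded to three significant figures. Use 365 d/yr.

Continuity: the same q passes through each zone, so ΔH = q·Σ(L_j/K_j) — the zones act as resistances in series.
Σ(L/K) = 478/2.61 + 260/31.3 = 183.1 + 8.307 = 191.4 d
K_eq = L_total / Σ(L/K) = 738 / 191.4 = 3.855 m/d
q = K_eq · i = 3.855 × 0.0061 = 0.02351 m/d (same in every zone)
Zone A: v = q/n = 0.02351/0.18 = 0.1306 m/d → t_A = 478/0.1306 = 3659 d
Zone B: v = q/n = 0.02351/0.29 = 0.08108 m/d → t_B = 260/0.08108 = 3207 d
Total t = 3659 + 3207 = 6866 d
   = 6866 / 365 = 18.8 yr

18.8 years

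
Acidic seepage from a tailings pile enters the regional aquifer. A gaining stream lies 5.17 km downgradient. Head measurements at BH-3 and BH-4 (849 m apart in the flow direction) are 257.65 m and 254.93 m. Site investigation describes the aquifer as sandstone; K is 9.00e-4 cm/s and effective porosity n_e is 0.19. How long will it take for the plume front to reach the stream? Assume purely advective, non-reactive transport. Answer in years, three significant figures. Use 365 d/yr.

1080 years

Hydraulic gradient i = (257.65 − 254.93) / 849 = 2.72 / 849 = 0.003204
K = 9.00e-4 cm/s × 864 = 0.7776 m/d
Specific discharge q = 0.7776 × 0.003204 = 0.002491 m/d
Average linear velocity = 0.002491 / 0.19 = 0.01311 m/d
L = 5.17 km = 5170 m
t = L / v = 5170 / 0.01311 = 394300 d
   = 394300 / 365 = 1080 yr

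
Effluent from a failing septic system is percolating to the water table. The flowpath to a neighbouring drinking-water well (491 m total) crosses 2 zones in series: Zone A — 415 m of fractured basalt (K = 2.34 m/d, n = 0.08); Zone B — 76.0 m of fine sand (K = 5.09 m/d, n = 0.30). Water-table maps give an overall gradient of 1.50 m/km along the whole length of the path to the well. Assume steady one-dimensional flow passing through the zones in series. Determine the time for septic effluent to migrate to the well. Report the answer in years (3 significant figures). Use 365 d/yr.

Steady 1-D flow in series ⇒ the Darcy flux q is identical in every zone and the zone head losses add (resistances L/K in series).
Σ(L/K) = 415/2.34 + 76.0/5.09 = 177.4 + 14.93 = 192.3 d
K_eq = L_total / Σ(L/K) = 491 / 192.3 = 2.554 m/d
q = K_eq · i = 2.554 × 0.0015 = 0.003830 m/d (same in every zone)
Zone A: v = q/n = 0.003830/0.08 = 0.04788 m/d → t_A = 415/0.04788 = 8668 d
Zone B: v = q/n = 0.003830/0.30 = 0.01277 m/d → t_B = 76.0/0.01277 = 5953 d
Total t = 8668 + 5953 = 14620 d
   = 14620 / 365 = 40.1 yr

40.1 years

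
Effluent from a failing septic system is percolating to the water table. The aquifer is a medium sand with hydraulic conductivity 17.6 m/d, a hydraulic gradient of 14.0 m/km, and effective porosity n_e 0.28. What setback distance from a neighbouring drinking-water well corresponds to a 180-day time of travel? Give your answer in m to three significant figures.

158 m

Specific discharge q = 17.6 × 0.014 = 0.2464 m/d
v_s = q/n_e = 0.2464/0.28 = 0.8800 m/d
L = v × T = 0.8800 × 180 = 158.4 m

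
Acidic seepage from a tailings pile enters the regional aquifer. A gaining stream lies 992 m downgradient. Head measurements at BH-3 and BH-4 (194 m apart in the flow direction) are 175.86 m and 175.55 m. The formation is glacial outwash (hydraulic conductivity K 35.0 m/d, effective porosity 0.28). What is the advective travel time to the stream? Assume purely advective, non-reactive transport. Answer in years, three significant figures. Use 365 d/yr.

Hydraulic gradient i = (175.86 − 175.55) / 194 = 0.31 / 194 = 0.001598
q = Ki = 35.0 × 0.001598 = 0.05593 m/d
v = Ki/n = 35.0·0.001598/0.28 = 0.1997 m/d
t = L / v = 992 / 0.1997 = 4966 d
   = 4966 / 365 = 13.6 yr

13.6 years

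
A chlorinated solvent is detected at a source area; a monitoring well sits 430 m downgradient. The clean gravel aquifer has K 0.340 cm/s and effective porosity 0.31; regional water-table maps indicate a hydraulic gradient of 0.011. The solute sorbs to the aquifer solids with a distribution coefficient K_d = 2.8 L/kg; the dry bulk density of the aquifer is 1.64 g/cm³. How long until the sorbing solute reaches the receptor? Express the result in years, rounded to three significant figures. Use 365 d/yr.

1.79 years

K = 0.340 cm/s × 864 = 293.8 m/d
q = Ki = 293.8 × 0.011 = 3.231 m/d
v = Ki/n = 293.8·0.011/0.31 = 10.42 m/d
Retardation R = 1 + ρ_b·K_d/n = 1 + 1.64×2.8/0.31 = 15.81
Contaminant velocity v_c = v/R = 10.42/15.81 = 0.6592 m/d
t = L/v_c = 430/0.6592 = 652.3 d
   = 652.3/365 = 1.79 yr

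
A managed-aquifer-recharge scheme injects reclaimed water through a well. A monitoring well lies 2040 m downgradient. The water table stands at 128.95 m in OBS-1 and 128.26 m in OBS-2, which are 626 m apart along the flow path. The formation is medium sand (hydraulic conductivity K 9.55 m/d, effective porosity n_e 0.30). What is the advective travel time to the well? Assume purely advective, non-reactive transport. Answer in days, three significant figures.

Hydraulic gradient i = (128.95 − 128.26) / 626 = 0.69 / 626 = 0.001102
q = Ki = 9.55 × 0.001102 = 0.01053 m/d
Seepage velocity v = q / n = 0.01053 / 0.30 = 0.03509 m/d
t = L / v = 2040 / 0.03509 = 58140 d

58100 days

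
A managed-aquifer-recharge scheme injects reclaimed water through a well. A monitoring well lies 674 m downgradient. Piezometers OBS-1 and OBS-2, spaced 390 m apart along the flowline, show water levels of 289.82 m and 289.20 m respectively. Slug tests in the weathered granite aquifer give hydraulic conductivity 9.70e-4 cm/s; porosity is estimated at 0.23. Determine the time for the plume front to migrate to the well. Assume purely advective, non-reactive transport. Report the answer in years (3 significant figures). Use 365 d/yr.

Hydraulic gradient i = (289.82 − 289.20) / 390 = 0.62 / 390 = 0.001590
K = 9.70e-4 cm/s × 864 = 0.8381 m/d
q = Ki = 0.8381 × 0.001590 = 0.001332 m/d
Average linear velocity = 0.001332 / 0.23 = 0.005793 m/d
t = L / v = 674 / 0.005793 = 116400 d
   = 116400 / 365 = 319 yr

319 years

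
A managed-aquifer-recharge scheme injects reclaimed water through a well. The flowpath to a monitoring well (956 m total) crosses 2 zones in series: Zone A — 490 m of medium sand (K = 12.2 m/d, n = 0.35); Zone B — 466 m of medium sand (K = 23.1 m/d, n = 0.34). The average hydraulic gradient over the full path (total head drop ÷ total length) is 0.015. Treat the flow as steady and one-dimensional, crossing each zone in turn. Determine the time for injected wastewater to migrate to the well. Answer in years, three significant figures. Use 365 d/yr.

Steady 1-D flow in series ⇒ the Darcy flux q is identical in every zone and the zone head losses add (resistances L/K in series).
Σ(L/K) = 490/12.2 + 466/23.1 = 40.16 + 20.17 = 60.34 d
K_eq = L_total / Σ(L/K) = 956 / 60.34 = 15.84 m/d
q = K_eq · i = 15.84 × 0.015 = 0.2377 m/d (same in every zone)
Zone A: v = q/n = 0.2377/0.35 = 0.6790 m/d → t_A = 490/0.6790 = 721.6 d
Zone B: v = q/n = 0.2377/0.34 = 0.6990 m/d → t_B = 466/0.6990 = 666.7 d
Total t = 721.6 + 666.7 = 1388 d
   = 1388 / 365 = 3.80 yr

3.80 years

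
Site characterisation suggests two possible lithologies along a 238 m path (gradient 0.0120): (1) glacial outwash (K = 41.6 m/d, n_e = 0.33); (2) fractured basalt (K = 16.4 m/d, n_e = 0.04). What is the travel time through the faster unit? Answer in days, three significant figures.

48.4 days

Unit 1 (glacial outwash): v = 41.6×0.012/0.33 = 1.513 m/d, t = 238/1.513 = 157.3 d
Unit 2 (fractured basalt): v = 16.4×0.012/0.04 = 4.920 m/d, t = 238/4.920 = 48.37 d
Faster unit: t = 48.4 d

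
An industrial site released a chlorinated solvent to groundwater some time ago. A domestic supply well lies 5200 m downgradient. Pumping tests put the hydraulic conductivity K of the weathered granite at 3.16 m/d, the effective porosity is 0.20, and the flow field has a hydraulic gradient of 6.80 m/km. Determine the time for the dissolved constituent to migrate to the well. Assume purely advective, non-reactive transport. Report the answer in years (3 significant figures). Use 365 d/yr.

Specific discharge q = 3.16 × 0.0068 = 0.02149 m/d
v_s = q/n_e = 0.02149/0.20 = 0.1074 m/d
t = L / v = 5200 / 0.1074 = 48400 d
   = 48400 / 365 = 133 yr

133 years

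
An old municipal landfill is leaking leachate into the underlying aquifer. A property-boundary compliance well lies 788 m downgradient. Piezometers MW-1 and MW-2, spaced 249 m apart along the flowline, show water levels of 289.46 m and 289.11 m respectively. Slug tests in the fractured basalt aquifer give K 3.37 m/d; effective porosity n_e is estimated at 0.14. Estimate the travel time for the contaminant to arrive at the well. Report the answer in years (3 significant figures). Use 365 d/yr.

Hydraulic gradient i = (289.46 − 289.11) / 249 = 0.35 / 249 = 0.001406
Darcy flux q = K·i = 3.37 × 0.001406 = 0.004737 m/d
v_s = q/n_e = 0.004737/0.14 = 0.03384 m/d
t = L / v = 788 / 0.03384 = 23290 d
   = 23290 / 365 = 63.8 yr

63.8 years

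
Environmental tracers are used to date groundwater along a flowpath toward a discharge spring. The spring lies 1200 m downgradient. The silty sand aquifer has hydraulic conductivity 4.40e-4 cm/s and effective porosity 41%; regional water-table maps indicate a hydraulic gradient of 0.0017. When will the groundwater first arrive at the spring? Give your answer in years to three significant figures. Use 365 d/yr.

2090 years

K = 4.40e-4 cm/s × 864 = 0.3802 m/d
Specific discharge q = 0.3802 × 0.0017 = 6.463e-4 m/d
Average linear velocity = 6.463e-4 / 0.41 = 0.001576 m/d
t = L / v = 1200 / 0.001576 = 761300 d
   = 761300 / 365 = 2090 yr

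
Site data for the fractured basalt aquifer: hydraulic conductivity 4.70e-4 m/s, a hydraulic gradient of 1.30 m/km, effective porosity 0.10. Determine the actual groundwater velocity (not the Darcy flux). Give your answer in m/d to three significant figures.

0.528 m/d

K = 4.70e-4 m/s × 86400 s/d = 40.61 m/d
q = Ki = 40.61 × 0.0013 = 0.05279 m/d
Average linear velocity = 0.05279 / 0.10 = 0.5279 m/d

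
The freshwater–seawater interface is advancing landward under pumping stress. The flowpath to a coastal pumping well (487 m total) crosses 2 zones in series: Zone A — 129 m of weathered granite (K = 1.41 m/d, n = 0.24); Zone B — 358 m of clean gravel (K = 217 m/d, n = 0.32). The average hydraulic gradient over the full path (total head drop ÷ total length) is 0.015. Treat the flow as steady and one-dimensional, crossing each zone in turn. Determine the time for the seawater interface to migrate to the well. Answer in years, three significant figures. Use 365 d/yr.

Steady 1-D flow in series ⇒ the Darcy flux q is identical in every zone and the zone head losses add (resistances L/K in series).
Σ(L/K) = 129/1.41 + 358/217 = 91.49 + 1.650 = 93.14 d
K_eq = L_total / Σ(L/K) = 487 / 93.14 = 5.229 m/d
q = K_eq · i = 5.229 × 0.015 = 0.07843 m/d (same in every zone)
Zone A: v = q/n = 0.07843/0.24 = 0.3268 m/d → t_A = 129/0.3268 = 394.7 d
Zone B: v = q/n = 0.07843/0.32 = 0.2451 m/d → t_B = 358/0.2451 = 1461 d
Total t = 394.7 + 1461 = 1855 d
   = 1855 / 365 = 5.08 yr

5.08 years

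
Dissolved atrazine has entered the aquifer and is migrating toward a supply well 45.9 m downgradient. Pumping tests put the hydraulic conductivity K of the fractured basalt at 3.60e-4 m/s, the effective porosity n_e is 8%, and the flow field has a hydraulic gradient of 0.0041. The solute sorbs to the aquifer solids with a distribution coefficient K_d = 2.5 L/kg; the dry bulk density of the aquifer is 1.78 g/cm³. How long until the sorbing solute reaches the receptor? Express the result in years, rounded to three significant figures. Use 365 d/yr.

4.47 years

K = 3.60e-4 m/s × 86400 s/d = 31.10 m/d
Specific discharge q = 31.10 × 0.0041 = 0.1275 m/d
v_s = q/n_e = 0.1275/0.08 = 1.594 m/d
Retardation R = 1 + ρ_b·K_d/n = 1 + 1.78×2.5/0.08 = 56.63
Contaminant velocity v_c = v/R = 1.594/56.63 = 0.02815 m/d
t = L/v_c = 45.9/0.02815 = 1630 d
   = 1630/365 = 4.47 yr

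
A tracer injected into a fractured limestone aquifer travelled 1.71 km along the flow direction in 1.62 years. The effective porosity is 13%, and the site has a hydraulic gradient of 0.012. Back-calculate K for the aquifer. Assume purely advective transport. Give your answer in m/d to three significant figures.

31.3 m/d

t = 1.62 years = 591.3 d
L = 1.71 km = 1710 m
v = L / t = 1710 / 591.3 = 2.892 m/d
K = v · n / i = 2.892 × 0.13 / 0.012 = 31.3 m/d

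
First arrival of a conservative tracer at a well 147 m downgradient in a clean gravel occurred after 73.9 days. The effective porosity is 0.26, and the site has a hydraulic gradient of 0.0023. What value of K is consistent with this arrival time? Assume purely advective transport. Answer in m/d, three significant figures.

v = L / t = 147 / 73.9 = 1.989 m/d
K = v · n / i = 1.989 × 0.26 / 0.0023 = 225 m/d

225 m/d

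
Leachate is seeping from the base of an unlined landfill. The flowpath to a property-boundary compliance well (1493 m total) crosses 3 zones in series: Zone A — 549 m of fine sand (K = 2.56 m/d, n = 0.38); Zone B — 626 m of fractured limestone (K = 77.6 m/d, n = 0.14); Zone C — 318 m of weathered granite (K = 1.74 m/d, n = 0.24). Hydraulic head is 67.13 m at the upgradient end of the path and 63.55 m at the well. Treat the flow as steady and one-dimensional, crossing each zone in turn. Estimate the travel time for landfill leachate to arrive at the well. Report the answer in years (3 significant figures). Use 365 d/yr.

116 years

Total head drop ΔH = 67.13 − 63.55 = 3.58 m
Steady 1-D flow in series ⇒ the Darcy flux q is identical in every zone and the zone head losses add (resistances L/K in series).
Σ(L/K) = 549/2.56 + 626/77.6 + 318/1.74 = 214.5 + 8.067 + 182.8 = 405.3 d
q = ΔH / Σ(L/K) = 3.58 / 405.3 = 0.008833 m/d (same in every zone)
Zone A: v = q/n = 0.008833/0.38 = 0.02325 m/d → t_A = 549/0.02325 = 23620 d
Zone B: v = q/n = 0.008833/0.14 = 0.06310 m/d → t_B = 626/0.06310 = 9921 d
Zone C: v = q/n = 0.008833/0.24 = 0.03681 m/d → t_C = 318/0.03681 = 8640 d
Total t = 23620 + 9921 + 8640 = 42180 d
   = 42180 / 365 = 116 yr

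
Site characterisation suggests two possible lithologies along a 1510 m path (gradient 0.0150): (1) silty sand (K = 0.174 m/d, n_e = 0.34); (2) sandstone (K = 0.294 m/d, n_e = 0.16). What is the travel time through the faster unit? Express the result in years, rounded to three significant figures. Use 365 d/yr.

150 years

Unit 1 (silty sand): v = 0.174×0.015/0.34 = 0.007676 m/d, t = 1510/0.007676 = 196700 d
Unit 2 (sandstone): v = 0.294×0.015/0.16 = 0.02756 m/d, t = 1510/0.02756 = 54780 d
Faster: 54780 d / 365 = 150 yr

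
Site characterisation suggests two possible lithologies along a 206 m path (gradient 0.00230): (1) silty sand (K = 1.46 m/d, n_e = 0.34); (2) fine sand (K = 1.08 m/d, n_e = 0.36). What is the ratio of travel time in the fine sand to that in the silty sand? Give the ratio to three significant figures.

Unit 1 (silty sand): v = 1.46×0.0023/0.34 = 0.009876 m/d, t = 206/0.009876 = 20860 d
Unit 2 (fine sand): v = 1.08×0.0023/0.36 = 0.006900 m/d, t = 206/0.006900 = 29860 d
t(fine sand) / t(silty sand) = 29860/20860 = 1.43

1.43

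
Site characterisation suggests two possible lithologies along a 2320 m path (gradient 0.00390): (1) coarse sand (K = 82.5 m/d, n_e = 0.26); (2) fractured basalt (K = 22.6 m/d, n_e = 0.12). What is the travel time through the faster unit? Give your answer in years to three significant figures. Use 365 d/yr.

Unit 1 (coarse sand): v = 82.5×0.0039/0.26 = 1.237 m/d, t = 2320/1.237 = 1875 d
Unit 2 (fractured basalt): v = 22.6×0.0039/0.12 = 0.7345 m/d, t = 2320/0.7345 = 3159 d
Faster: 1875 d / 365 = 5.14 yr

5.14 years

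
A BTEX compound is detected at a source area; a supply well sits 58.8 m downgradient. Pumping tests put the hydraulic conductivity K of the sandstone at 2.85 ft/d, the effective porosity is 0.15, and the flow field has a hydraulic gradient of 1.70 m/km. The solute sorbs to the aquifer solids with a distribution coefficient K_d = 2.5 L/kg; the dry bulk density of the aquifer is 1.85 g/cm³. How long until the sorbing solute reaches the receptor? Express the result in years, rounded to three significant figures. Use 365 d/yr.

K = 2.85 ft/d × 0.3048 = 0.8687 m/d
Specific discharge q = 0.8687 × 0.0017 = 0.001477 m/d
v_s = q/n_e = 0.001477/0.15 = 0.009845 m/d
Retardation R = 1 + ρ_b·K_d/n = 1 + 1.85×2.5/0.15 = 31.83
Contaminant velocity v_c = v/R = 0.009845/31.83 = 3.093e-4 m/d
t = L/v_c = 58.8/3.093e-4 = 190100 d
   = 190100/365 = 521 yr

521 years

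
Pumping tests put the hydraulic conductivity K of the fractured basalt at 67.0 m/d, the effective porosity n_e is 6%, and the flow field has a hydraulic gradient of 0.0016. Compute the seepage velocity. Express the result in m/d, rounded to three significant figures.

Specific discharge q = 67.0 × 0.0016 = 0.1072 m/d
Average linear velocity = 0.1072 / 0.06 = 1.787 m/d

1.79 m/d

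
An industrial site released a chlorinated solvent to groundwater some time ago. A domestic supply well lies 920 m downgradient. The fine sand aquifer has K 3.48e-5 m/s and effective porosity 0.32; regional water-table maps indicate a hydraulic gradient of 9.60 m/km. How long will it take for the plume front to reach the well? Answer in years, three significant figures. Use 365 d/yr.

27.9 years

K = 3.48e-5 m/s × 86400 s/d = 3.007 m/d
Specific discharge q = 3.007 × 0.0096 = 0.02886 m/d
Seepage velocity v = q / n = 0.02886 / 0.32 = 0.09020 m/d
t = L / v = 920 / 0.09020 = 10200 d
   = 10200 / 365 = 27.9 yr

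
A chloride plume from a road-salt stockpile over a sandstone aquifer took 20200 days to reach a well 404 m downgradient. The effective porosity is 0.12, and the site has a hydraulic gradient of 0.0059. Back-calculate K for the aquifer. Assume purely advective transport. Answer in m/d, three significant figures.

v = L / t = 404 / 20200 = 0.02000 m/d
K = v · n / i = 0.02000 × 0.12 / 0.0059 = 0.407 m/d

0.407 m/d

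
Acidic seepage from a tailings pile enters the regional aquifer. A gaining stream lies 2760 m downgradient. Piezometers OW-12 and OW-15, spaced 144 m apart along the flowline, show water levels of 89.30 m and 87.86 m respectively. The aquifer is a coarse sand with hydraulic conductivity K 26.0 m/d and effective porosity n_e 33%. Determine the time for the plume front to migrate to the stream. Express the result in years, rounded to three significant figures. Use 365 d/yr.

9.60 years

Hydraulic gradient i = (89.30 − 87.86) / 144 = 1.44 / 144 = 0.01000
q = Ki = 26.0 × 0.01000 = 0.2600 m/d
Average linear velocity = 0.2600 / 0.33 = 0.7879 m/d
t = L / v = 2760 / 0.7879 = 3503 d
   = 3503 / 365 = 9.60 yr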